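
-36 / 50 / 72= -1 / 100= -0.01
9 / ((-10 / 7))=-63 / 10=-6.30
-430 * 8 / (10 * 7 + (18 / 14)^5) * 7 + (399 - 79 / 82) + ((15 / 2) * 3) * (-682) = -1547526040809 / 101314198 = -15274.52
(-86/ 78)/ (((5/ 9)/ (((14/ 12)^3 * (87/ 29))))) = -14749/ 1560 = -9.45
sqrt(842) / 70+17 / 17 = sqrt(842) / 70+1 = 1.41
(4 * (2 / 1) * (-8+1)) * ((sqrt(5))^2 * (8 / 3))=-2240 / 3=-746.67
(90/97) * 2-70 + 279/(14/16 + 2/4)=143794/1067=134.76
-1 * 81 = -81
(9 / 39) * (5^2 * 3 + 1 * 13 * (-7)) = -48 / 13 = -3.69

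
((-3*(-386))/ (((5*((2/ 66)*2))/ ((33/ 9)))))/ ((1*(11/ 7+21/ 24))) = 3923304/ 685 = 5727.45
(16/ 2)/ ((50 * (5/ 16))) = 0.51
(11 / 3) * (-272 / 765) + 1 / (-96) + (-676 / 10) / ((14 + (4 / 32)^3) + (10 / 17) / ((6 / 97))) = -11110871287 / 2652216480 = -4.19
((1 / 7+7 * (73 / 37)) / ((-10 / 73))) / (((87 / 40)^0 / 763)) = -14378299 / 185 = -77720.54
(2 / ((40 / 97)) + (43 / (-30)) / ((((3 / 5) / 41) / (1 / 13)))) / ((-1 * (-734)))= -6281 / 1717560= -0.00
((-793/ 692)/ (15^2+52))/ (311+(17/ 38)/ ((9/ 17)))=-135603/ 10221645142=-0.00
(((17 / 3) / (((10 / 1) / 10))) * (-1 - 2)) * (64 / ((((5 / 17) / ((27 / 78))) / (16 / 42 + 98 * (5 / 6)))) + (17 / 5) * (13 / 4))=-38310707 / 364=-105249.20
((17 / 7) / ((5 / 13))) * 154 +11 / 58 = 282051 / 290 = 972.59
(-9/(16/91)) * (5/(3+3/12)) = -78.75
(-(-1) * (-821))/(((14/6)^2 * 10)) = -7389/490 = -15.08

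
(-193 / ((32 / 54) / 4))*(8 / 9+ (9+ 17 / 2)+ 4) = -233337 / 8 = -29167.12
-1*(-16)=16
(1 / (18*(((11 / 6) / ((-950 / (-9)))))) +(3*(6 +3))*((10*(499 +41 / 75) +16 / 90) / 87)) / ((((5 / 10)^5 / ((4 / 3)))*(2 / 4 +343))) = 17127561728 / 88756965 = 192.97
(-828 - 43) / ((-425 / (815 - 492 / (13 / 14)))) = 248369 / 425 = 584.40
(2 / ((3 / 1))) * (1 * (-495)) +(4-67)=-393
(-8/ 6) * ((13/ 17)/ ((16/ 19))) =-247/ 204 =-1.21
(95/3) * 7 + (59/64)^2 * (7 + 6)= 2859599/12288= 232.71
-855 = -855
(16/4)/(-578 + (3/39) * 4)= -26/3755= -0.01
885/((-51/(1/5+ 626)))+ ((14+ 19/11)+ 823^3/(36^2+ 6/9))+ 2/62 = 9449783981307/22550330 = 419053.02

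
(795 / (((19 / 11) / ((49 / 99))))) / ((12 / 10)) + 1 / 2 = 32548 / 171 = 190.34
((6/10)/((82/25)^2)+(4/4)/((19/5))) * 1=0.32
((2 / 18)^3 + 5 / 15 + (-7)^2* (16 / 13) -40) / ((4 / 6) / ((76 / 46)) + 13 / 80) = 297354560 / 8153379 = 36.47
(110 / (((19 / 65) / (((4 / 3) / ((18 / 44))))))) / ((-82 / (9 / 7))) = -314600 / 16359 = -19.23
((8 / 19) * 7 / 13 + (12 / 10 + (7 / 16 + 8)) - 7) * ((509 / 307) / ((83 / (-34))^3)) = -141533080049 / 433580364230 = -0.33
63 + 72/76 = 1215/19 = 63.95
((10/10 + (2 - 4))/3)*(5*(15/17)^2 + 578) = -168167/867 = -193.96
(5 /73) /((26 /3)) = 15 /1898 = 0.01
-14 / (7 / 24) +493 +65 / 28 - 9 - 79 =10061 / 28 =359.32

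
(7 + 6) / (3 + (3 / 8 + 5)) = 104 / 67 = 1.55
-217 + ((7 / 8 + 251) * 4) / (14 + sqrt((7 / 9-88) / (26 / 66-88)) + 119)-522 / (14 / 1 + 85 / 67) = -25487741764685 / 104624298284-14105 * sqrt(1528395) / 306816124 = -243.67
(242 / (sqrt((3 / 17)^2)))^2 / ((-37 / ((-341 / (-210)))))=-2885711818 / 34965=-82531.44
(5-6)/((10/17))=-17/10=-1.70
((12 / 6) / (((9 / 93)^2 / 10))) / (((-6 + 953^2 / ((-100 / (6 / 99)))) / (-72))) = 253704000 / 918109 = 276.33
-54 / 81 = -2 / 3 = -0.67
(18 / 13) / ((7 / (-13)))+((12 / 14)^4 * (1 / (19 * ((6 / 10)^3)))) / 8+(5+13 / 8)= 1485359 / 364952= 4.07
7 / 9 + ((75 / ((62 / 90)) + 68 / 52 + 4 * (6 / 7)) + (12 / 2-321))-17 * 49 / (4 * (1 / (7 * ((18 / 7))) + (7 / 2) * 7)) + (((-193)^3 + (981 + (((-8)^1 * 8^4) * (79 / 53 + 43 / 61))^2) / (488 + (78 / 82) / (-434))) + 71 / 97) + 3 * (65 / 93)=277697009150629152079161913 / 81280712686299461244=3416517.89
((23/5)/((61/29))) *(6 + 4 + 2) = 8004/305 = 26.24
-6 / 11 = -0.55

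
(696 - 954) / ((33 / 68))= -5848 / 11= -531.64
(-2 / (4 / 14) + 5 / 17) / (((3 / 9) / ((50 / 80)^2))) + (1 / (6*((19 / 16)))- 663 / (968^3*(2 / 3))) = -13567211309837 / 1757842031616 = -7.72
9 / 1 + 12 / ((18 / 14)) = 55 / 3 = 18.33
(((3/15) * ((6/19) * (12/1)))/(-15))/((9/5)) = -0.03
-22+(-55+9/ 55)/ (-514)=-309462/ 14135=-21.89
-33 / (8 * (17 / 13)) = -3.15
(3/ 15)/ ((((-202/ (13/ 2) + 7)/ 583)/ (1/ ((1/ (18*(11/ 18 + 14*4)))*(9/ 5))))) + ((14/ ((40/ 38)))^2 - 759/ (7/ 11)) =-7409204609/ 1971900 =-3757.39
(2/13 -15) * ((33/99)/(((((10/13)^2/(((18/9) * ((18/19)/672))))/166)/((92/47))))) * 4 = -4789681/156275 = -30.65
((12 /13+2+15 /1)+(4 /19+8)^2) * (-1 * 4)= -1601924 /4693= -341.34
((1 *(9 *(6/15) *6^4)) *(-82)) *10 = -3825792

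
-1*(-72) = 72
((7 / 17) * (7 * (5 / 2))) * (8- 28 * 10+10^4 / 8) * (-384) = -46005120 / 17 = -2706183.53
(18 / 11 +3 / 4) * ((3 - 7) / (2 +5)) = -15 / 11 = -1.36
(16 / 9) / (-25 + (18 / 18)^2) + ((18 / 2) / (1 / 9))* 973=2127949 / 27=78812.93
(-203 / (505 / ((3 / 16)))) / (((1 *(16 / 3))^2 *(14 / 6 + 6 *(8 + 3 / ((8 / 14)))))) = -16443 / 507811840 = -0.00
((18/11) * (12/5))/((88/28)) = 756/605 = 1.25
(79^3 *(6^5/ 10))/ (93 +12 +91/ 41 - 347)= -26198120304/ 16385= -1598908.78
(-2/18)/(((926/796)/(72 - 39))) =-4378/1389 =-3.15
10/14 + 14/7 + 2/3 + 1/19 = 1370/399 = 3.43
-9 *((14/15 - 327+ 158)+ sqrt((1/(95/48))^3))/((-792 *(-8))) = 2521/10560 - 3 *sqrt(285)/99275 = 0.24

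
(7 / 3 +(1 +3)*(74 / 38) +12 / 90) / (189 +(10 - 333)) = -2923 / 38190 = -0.08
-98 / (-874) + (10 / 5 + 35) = 16218 / 437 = 37.11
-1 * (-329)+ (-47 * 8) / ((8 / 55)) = -2256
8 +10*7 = 78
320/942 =160/471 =0.34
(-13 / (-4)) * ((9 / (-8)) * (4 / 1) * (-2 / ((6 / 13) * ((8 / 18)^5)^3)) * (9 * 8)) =939481235747883387 / 1073741824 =874960083.28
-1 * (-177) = 177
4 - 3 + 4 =5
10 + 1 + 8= 19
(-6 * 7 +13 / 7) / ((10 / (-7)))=281 / 10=28.10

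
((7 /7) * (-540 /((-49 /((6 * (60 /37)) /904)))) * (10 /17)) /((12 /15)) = 303750 /3482773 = 0.09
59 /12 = 4.92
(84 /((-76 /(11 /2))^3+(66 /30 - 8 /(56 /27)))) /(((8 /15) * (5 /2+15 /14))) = -1369599 /81993652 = -0.02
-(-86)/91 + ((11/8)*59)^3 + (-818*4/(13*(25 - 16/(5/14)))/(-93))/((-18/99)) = 20821035323887/38997504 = 533906.87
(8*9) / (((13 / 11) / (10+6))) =12672 / 13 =974.77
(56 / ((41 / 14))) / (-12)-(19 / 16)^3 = -3.27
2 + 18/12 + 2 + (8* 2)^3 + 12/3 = 8211/2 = 4105.50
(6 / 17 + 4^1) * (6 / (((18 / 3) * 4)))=37 / 34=1.09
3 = 3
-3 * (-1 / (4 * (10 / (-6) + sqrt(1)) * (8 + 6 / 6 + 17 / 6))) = -27 / 284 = -0.10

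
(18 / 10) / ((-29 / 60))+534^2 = 8269416 / 29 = 285152.28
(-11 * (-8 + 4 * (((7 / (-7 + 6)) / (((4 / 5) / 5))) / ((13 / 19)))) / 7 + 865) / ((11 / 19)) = 2210.04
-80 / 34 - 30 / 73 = -3430 / 1241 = -2.76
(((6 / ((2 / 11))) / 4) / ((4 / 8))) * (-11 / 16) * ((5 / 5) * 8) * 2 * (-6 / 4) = 1089 / 4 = 272.25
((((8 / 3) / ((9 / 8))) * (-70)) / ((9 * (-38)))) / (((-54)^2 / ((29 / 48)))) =1015 / 10097379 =0.00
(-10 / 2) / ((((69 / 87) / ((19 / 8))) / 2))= -2755 / 92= -29.95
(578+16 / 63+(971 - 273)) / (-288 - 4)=-4.37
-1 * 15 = -15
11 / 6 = 1.83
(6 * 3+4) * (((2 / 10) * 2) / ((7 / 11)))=484 / 35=13.83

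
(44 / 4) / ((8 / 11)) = 121 / 8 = 15.12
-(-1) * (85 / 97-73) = -6996 / 97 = -72.12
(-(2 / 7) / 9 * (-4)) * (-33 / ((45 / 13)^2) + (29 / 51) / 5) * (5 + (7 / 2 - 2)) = -1575496 / 722925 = -2.18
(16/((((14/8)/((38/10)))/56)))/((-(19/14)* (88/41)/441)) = -16200576/55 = -294555.93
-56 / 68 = -14 / 17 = -0.82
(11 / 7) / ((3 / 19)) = 209 / 21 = 9.95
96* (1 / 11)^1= 8.73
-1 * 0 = 0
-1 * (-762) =762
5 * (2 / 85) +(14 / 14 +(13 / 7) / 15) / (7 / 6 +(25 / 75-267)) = 0.11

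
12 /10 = 6 /5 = 1.20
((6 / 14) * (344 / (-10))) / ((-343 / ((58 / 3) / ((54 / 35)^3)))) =31175 / 137781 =0.23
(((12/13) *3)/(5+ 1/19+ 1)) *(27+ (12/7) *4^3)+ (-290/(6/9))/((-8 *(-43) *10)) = 449446089/7199920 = 62.42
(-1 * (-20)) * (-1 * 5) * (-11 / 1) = 1100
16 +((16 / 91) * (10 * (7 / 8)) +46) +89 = 1983 / 13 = 152.54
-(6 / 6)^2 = -1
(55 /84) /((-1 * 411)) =-0.00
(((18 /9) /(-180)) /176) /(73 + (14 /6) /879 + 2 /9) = -293 /339845440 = -0.00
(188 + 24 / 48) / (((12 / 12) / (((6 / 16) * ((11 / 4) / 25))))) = 12441 / 1600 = 7.78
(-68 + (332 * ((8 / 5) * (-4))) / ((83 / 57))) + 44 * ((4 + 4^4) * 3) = 163964 / 5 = 32792.80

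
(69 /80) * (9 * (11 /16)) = 6831 /1280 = 5.34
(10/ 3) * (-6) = -20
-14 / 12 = -7 / 6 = -1.17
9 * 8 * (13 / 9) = 104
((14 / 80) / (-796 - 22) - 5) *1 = -163607 / 32720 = -5.00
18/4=9/2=4.50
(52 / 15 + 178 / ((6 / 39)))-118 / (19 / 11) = 311263 / 285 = 1092.15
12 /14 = 6 /7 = 0.86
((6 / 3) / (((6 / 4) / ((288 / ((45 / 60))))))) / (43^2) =512 / 1849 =0.28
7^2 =49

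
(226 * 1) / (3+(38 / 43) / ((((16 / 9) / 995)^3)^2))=81520492544 / 9798218998151261122427307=0.00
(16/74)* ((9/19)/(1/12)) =864/703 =1.23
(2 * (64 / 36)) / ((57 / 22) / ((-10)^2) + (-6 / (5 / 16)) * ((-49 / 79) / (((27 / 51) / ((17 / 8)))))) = 5561600 / 74810607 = 0.07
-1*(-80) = 80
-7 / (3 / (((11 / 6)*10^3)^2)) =-211750000 / 27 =-7842592.59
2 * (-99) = -198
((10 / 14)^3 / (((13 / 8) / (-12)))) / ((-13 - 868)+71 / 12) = 144000 / 46823959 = 0.00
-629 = -629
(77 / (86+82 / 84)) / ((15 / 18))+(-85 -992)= -19652001 / 18265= -1075.94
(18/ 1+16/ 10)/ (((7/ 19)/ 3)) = 798/ 5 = 159.60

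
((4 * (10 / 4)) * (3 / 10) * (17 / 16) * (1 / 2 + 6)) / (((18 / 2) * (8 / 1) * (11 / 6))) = 221 / 1408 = 0.16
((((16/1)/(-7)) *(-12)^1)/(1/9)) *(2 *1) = 3456/7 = 493.71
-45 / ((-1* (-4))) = -45 / 4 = -11.25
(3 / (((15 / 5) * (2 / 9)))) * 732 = 3294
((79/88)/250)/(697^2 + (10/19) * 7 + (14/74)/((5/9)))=55537/7513584240800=0.00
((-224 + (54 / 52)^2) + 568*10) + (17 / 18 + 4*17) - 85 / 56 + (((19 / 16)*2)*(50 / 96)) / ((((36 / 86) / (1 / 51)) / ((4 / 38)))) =1151920491901 / 208510848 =5524.51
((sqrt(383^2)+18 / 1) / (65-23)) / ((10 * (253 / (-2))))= -401 / 53130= -0.01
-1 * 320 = -320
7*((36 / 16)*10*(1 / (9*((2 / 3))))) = 105 / 4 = 26.25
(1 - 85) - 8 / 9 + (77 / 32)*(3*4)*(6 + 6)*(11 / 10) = 53327 / 180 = 296.26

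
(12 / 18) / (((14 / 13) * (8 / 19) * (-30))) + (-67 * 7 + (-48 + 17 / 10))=-2597359 / 5040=-515.35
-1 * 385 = -385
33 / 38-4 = -119 / 38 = -3.13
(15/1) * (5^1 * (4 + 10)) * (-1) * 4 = -4200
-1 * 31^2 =-961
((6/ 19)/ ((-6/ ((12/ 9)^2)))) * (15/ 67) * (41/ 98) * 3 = -1640/ 62377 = -0.03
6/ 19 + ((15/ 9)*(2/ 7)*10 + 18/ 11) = 29468/ 4389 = 6.71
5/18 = 0.28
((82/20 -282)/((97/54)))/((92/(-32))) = 600264/11155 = 53.81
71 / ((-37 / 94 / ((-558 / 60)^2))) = -28861713 / 1850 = -15600.93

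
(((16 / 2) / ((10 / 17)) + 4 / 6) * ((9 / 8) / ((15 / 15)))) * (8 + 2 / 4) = 5457 / 40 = 136.42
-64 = -64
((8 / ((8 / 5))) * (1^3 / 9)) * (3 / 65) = 1 / 39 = 0.03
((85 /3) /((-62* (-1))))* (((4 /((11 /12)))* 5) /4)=850 /341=2.49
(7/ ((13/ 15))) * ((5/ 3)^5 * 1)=109375/ 1053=103.87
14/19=0.74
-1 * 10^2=-100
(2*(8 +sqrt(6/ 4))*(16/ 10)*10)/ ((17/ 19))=304*sqrt(6)/ 17 +4864/ 17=329.92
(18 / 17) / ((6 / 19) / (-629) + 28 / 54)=170829 / 83576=2.04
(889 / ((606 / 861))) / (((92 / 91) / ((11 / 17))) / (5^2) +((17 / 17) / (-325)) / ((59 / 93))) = 75342452185 / 3438646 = 21910.50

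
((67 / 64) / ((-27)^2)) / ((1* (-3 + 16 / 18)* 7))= -67 / 689472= -0.00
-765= -765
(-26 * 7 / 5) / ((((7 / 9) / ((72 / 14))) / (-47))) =395928 / 35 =11312.23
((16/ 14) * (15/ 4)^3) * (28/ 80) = 675/ 32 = 21.09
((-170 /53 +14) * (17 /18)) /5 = 2.04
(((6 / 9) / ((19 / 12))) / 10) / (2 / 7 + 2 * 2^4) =14 / 10735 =0.00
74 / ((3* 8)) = 3.08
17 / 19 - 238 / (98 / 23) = -7310 / 133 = -54.96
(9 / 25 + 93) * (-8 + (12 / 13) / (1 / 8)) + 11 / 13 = -18397 / 325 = -56.61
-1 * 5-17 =-22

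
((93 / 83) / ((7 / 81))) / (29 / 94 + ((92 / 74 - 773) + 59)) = -0.02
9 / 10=0.90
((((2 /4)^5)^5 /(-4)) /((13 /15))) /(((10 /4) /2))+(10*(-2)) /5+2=-872415235 /436207616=-2.00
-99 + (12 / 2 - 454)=-547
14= 14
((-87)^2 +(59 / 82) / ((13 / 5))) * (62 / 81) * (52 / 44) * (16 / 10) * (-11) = -2001074552 / 16605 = -120510.36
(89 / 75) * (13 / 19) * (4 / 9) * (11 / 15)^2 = 559988 / 2885625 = 0.19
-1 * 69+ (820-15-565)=171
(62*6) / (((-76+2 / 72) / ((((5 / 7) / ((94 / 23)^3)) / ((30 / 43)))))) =-145967499 / 1987691335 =-0.07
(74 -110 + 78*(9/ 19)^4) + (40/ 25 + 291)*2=360420256/ 651605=553.13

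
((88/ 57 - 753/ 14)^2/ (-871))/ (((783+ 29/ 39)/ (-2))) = 1737972721/ 217354153548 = 0.01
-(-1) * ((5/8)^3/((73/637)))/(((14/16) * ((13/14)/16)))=6125/146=41.95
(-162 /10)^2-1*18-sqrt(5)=6111 /25-sqrt(5)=242.20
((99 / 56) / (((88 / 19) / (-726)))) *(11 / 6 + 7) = -1096623 / 448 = -2447.82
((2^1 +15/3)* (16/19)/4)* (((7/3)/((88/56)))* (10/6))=6860/1881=3.65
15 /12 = 5 /4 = 1.25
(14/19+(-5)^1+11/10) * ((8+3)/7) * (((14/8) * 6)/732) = -6611/92720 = -0.07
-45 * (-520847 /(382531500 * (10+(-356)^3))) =-6593 /4854868779800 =-0.00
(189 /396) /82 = 21 /3608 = 0.01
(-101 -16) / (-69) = 39 / 23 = 1.70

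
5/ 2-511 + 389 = -239/ 2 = -119.50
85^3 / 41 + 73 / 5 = 3073618 / 205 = 14993.26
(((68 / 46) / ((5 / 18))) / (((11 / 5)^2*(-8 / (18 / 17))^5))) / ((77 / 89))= -236491245 / 4581836444416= -0.00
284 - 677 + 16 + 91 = -286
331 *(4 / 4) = 331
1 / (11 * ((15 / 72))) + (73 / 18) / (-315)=26413 / 62370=0.42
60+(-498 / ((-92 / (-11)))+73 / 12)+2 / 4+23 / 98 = 98381 / 13524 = 7.27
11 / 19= 0.58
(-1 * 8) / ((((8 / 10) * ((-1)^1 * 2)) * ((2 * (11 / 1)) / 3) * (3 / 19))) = 95 / 22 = 4.32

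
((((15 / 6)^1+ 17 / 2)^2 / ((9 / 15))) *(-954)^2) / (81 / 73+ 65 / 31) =103837788945 / 1814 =57242441.54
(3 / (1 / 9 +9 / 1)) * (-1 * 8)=-108 / 41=-2.63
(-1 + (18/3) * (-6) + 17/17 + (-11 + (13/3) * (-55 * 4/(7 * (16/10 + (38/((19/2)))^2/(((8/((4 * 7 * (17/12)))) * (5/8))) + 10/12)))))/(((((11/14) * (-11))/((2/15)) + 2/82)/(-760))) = -162711163360/288695947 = -563.61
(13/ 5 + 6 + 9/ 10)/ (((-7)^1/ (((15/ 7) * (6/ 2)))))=-8.72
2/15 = 0.13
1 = 1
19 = 19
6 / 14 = 3 / 7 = 0.43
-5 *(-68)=340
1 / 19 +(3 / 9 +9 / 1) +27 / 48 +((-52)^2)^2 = 6668202865 / 912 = 7311625.95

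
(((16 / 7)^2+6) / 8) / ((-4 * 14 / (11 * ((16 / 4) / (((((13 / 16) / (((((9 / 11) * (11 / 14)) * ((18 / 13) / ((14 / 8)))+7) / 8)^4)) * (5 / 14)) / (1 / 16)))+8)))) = -4105317393090971805 / 1718371657760063488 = -2.39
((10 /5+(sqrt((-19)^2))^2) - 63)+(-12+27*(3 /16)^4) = 18876555 /65536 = 288.03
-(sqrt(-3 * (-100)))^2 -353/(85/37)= -38561/85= -453.66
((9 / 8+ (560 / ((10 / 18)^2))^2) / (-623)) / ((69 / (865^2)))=-6568514607171 / 114632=-57300881.14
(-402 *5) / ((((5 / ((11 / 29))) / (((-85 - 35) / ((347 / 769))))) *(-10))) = -40806216 / 10063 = -4055.07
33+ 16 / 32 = 67 / 2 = 33.50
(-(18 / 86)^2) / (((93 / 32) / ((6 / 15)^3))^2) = -0.00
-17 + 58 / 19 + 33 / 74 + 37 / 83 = -1523567 / 116698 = -13.06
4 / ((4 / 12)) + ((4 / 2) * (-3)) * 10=-48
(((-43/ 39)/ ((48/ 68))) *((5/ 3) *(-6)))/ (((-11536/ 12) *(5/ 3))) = -731/ 74984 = -0.01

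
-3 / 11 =-0.27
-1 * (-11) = 11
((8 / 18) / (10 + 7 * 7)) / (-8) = -1 / 1062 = -0.00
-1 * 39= -39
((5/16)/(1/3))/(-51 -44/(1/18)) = -5/4496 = -0.00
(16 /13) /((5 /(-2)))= -0.49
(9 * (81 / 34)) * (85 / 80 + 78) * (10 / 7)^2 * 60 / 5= 69163875 / 1666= 41514.93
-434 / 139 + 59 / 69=-21745 / 9591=-2.27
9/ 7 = 1.29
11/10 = 1.10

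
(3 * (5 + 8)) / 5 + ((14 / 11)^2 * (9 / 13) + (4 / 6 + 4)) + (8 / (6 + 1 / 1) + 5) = 3258862 / 165165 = 19.73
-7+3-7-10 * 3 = -41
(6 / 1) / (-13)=-6 / 13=-0.46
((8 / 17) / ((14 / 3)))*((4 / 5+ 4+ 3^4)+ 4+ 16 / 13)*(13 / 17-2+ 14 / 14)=-284016 / 131495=-2.16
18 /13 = 1.38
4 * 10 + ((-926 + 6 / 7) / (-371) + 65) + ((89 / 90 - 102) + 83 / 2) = 5607479 / 116865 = 47.98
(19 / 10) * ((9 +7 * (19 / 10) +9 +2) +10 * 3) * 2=12027 / 50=240.54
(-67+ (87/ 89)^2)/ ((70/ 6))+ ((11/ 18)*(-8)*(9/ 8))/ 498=-223740847/ 39446580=-5.67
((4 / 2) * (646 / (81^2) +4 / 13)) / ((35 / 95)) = 1316396 / 597051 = 2.20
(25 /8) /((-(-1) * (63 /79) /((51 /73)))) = 33575 /12264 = 2.74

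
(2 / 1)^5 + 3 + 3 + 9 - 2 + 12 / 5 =237 / 5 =47.40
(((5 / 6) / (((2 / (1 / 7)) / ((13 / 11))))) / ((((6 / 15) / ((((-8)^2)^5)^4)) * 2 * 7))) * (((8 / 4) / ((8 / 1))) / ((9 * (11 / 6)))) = 13499971832190551834179290455972249600 / 53361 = 252993231614672735409368100000000.00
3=3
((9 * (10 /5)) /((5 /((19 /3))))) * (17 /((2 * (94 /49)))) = 47481 /470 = 101.02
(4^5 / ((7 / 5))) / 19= 5120 / 133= 38.50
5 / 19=0.26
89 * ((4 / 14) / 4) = 6.36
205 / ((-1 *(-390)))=41 / 78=0.53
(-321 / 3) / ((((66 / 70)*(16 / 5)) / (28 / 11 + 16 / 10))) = -71155 / 484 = -147.01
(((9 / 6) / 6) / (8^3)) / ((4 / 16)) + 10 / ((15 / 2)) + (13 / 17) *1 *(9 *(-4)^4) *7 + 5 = 322209331 / 26112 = 12339.51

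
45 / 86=0.52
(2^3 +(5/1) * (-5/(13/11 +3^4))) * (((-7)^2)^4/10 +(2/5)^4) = 5013215292249/1130000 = 4436473.71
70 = 70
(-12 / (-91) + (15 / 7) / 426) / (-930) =-1769 / 12017460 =-0.00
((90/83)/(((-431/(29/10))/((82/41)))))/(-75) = 174/894325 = 0.00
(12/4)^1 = 3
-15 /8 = -1.88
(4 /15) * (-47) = -188 /15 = -12.53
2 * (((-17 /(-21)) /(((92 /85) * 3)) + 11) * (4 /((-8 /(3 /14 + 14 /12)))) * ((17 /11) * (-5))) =160720465 /1338876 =120.04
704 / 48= 44 / 3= 14.67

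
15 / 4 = 3.75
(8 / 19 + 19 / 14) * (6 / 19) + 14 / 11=50987 / 27797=1.83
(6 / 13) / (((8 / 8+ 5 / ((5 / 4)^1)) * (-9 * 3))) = -2 / 585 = -0.00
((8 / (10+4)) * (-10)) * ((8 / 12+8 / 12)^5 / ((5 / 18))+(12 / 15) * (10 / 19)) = -319936 / 3591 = -89.09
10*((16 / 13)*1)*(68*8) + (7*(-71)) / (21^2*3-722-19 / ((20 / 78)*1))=458549150 / 68497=6694.44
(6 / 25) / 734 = 3 / 9175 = 0.00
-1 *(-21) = 21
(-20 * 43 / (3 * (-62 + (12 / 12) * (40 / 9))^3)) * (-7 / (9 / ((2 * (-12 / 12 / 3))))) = 1935 / 2481997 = 0.00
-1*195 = -195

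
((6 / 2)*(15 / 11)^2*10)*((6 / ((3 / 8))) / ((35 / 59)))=1274400 / 847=1504.60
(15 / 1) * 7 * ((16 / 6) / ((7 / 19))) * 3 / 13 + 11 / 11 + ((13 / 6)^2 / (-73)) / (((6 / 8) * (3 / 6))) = 4515109 / 25623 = 176.21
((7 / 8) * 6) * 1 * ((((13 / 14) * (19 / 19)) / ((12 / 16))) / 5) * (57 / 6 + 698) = 3679 / 4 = 919.75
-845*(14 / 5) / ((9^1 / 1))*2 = -4732 / 9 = -525.78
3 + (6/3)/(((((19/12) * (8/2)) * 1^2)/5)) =87/19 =4.58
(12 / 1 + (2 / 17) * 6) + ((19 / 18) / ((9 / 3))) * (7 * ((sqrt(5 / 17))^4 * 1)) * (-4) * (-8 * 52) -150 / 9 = 2735494 / 7803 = 350.57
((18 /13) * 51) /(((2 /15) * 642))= 2295 /2782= 0.82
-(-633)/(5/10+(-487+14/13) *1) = -5486/4207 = -1.30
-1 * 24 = -24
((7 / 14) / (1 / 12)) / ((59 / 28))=168 / 59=2.85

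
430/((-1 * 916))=-215/458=-0.47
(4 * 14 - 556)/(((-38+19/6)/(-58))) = -832.54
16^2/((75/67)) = 17152/75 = 228.69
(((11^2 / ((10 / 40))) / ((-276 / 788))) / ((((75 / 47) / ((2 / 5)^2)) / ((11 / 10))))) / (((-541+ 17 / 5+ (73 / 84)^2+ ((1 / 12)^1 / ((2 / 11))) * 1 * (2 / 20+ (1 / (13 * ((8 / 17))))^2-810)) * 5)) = 418008268181504 / 12452212043590625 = 0.03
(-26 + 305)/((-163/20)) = -5580/163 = -34.23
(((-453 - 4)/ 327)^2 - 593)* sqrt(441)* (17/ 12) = -1880201428/ 106929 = -17583.64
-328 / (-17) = 328 / 17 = 19.29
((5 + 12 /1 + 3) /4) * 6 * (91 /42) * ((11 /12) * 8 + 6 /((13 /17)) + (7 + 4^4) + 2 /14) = 379910 /21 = 18090.95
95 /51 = 1.86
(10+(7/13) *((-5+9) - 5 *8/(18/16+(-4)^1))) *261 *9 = 13798026/299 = 46147.24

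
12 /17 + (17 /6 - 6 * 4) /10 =-1439 /1020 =-1.41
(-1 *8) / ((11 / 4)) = -32 / 11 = -2.91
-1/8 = -0.12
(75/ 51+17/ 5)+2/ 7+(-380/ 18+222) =1103372/ 5355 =206.05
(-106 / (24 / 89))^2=22250089 / 144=154514.51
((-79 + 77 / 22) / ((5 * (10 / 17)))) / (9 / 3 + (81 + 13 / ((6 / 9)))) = -2567 / 10350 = -0.25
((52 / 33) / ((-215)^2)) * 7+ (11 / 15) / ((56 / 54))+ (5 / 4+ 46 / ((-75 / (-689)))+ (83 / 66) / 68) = 11210030479 / 26403720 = 424.56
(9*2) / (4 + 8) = 3 / 2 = 1.50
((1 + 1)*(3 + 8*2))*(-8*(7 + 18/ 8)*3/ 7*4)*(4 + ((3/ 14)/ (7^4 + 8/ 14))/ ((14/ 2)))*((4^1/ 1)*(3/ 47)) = -190603456416/ 38715733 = -4923.15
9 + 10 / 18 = 86 / 9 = 9.56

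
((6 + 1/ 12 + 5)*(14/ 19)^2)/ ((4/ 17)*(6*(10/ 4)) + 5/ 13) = 75803/ 49305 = 1.54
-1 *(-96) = 96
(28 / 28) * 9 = 9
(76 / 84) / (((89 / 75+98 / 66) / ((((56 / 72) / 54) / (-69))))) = -275 / 3889944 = -0.00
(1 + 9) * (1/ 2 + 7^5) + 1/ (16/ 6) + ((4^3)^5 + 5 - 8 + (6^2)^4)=8604716099/ 8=1075589512.38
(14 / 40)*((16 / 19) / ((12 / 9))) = 0.22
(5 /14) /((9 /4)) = 10 /63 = 0.16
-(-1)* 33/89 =33/89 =0.37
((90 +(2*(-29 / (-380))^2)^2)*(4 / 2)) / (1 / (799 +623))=333570134476791 / 1303210000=255960.39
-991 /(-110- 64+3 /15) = 4955 /869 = 5.70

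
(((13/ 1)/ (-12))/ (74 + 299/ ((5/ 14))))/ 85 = -13/ 929424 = -0.00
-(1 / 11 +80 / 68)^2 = -56169 / 34969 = -1.61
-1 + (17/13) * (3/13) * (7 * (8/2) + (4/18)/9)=34027/4563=7.46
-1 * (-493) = 493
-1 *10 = -10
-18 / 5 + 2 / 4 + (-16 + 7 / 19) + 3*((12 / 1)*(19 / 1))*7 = 906161 / 190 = 4769.27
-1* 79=-79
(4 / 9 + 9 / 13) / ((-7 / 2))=-38 / 117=-0.32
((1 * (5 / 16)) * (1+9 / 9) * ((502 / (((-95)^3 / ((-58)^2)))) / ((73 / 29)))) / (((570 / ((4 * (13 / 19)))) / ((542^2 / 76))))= -9.08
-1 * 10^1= -10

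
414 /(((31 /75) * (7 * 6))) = 5175 /217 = 23.85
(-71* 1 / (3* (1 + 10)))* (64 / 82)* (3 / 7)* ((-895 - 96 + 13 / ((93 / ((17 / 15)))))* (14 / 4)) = 2495.78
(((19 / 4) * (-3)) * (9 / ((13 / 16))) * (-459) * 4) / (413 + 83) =235467 / 403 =584.29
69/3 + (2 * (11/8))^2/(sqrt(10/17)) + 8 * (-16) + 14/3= -301/3 + 121 * sqrt(170)/160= -90.47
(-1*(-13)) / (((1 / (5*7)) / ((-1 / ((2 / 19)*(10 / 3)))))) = -5187 / 4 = -1296.75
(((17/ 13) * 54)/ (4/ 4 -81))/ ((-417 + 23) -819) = 0.00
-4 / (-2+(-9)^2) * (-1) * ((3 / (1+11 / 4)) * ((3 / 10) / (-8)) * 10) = -6 / 395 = -0.02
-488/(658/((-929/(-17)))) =-226676/5593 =-40.53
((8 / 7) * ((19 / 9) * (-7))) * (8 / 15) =-1216 / 135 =-9.01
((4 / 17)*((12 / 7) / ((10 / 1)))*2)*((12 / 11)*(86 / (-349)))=-49536 / 2284205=-0.02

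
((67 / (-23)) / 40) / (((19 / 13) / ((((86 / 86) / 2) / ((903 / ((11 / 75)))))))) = -9581 / 2367666000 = -0.00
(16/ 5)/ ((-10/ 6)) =-48/ 25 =-1.92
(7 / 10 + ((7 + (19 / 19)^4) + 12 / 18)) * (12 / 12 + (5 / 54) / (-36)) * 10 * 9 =544859 / 648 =840.83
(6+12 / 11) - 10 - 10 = -142 / 11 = -12.91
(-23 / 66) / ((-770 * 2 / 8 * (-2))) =-23 / 25410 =-0.00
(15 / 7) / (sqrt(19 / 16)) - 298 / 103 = -298 / 103 + 60*sqrt(19) / 133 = -0.93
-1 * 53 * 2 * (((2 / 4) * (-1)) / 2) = 53 / 2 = 26.50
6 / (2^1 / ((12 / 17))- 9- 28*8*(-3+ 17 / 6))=36 / 187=0.19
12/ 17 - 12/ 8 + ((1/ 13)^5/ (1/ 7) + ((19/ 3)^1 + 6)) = 437012575/ 37871886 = 11.54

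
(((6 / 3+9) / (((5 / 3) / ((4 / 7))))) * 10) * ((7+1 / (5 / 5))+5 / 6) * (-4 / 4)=-2332 / 7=-333.14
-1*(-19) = 19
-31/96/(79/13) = -403/7584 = -0.05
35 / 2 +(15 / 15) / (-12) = 209 / 12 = 17.42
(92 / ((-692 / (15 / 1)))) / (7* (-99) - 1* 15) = 0.00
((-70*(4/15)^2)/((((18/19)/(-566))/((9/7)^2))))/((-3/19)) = -31135.39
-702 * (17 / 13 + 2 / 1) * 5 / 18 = -645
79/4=19.75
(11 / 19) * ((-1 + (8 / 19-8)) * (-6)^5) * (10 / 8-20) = -261419400 / 361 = -724153.46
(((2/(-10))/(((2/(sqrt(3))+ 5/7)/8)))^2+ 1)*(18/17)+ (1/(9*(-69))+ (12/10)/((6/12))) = 41858178349/3864125925 - 4741632*sqrt(3)/1244485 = 4.23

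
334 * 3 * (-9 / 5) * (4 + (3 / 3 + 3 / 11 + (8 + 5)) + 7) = -2507004 / 55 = -45581.89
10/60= 1/6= 0.17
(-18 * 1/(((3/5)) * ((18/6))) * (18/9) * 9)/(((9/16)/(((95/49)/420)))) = -1520/1029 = -1.48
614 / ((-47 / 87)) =-53418 / 47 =-1136.55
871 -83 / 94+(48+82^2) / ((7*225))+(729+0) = 237385843 / 148050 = 1603.42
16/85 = 0.19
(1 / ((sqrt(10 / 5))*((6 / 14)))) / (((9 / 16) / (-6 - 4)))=-560*sqrt(2) / 27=-29.33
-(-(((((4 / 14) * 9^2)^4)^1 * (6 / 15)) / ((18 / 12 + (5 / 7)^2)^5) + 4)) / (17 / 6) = 31151301317030616 / 25220288864345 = 1235.17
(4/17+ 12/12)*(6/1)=126/17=7.41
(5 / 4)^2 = 25 / 16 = 1.56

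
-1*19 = -19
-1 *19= -19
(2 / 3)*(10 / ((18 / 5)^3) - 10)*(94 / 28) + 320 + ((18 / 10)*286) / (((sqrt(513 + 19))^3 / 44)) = 14157*sqrt(133) / 88445 + 18254375 / 61236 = 299.94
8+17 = 25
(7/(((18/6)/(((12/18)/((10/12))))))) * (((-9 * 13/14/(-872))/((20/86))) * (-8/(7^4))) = -1677/6542725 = -0.00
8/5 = 1.60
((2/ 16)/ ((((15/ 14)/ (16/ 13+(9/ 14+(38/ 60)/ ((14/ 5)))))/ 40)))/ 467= 2293/ 109278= 0.02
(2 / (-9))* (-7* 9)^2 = -882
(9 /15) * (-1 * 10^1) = -6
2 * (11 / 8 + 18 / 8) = 29 / 4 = 7.25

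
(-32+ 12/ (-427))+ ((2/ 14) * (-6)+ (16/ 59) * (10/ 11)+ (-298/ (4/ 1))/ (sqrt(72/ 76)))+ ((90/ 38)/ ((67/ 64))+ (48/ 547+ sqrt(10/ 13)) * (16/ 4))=-103.06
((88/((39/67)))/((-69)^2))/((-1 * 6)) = -2948/557037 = -0.01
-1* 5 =-5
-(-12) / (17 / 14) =168 / 17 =9.88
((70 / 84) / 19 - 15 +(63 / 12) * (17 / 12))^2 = 47018449 / 831744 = 56.53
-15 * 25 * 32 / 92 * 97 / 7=-291000 / 161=-1807.45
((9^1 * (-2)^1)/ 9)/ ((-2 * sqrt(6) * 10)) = sqrt(6)/ 60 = 0.04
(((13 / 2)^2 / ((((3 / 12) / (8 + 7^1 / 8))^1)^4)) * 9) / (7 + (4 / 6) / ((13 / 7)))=1507395505239 / 18368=82066392.92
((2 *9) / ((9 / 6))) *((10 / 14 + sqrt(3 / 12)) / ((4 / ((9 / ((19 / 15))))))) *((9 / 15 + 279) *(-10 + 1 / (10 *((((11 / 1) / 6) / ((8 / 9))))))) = -526820922 / 7315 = -72019.26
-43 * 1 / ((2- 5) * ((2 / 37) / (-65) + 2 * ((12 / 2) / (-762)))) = -13133705 / 15192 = -864.51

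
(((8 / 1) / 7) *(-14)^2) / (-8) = -28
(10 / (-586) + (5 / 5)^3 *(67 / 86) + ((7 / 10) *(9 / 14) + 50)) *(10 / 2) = 12904401 / 50396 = 256.06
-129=-129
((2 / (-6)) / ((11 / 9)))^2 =9 / 121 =0.07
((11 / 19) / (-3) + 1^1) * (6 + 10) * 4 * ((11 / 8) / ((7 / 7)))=4048 / 57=71.02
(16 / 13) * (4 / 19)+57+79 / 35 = 514518 / 8645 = 59.52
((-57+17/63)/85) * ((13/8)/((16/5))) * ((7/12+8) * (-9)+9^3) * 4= -20187739/22848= -883.57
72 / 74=36 / 37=0.97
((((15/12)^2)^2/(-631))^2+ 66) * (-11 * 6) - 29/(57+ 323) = -5399180380057183/1239459266560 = -4356.08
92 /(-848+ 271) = -92 /577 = -0.16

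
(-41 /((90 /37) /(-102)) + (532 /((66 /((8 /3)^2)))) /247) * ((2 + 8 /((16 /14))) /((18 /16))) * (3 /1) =41267.97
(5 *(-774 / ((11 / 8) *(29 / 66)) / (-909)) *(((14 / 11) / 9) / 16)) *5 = 0.31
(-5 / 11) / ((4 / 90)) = -225 / 22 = -10.23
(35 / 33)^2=1225 / 1089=1.12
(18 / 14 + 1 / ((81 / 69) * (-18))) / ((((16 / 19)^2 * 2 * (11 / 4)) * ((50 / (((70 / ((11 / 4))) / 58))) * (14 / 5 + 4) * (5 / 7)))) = 967841 / 1686769920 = 0.00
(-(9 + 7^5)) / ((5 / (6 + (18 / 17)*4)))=-2925984 / 85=-34423.34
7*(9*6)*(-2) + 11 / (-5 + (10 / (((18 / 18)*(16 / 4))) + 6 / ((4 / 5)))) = -3769 / 5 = -753.80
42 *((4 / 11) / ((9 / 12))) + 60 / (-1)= -436 / 11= -39.64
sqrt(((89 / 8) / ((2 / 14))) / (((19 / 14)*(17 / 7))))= 7*sqrt(201229) / 646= 4.86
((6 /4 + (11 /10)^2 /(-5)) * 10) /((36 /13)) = 8177 /1800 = 4.54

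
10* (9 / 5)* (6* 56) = 6048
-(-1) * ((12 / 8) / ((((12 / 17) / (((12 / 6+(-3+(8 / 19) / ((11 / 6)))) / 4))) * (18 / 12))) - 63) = -634753 / 10032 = -63.27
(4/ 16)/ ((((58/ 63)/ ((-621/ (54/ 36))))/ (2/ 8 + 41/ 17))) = -2360421/ 7888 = -299.24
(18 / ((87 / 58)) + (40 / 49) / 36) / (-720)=-2651 / 158760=-0.02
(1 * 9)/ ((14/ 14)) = 9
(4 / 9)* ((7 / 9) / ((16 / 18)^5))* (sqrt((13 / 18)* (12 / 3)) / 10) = 1701* sqrt(26) / 81920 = 0.11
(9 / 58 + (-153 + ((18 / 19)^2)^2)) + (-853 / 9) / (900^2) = -4188862946515577 / 27551162610000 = -152.04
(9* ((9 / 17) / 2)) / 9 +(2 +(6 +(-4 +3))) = 247 / 34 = 7.26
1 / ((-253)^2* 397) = 1 / 25411573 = 0.00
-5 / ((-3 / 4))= 20 / 3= 6.67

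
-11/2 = -5.50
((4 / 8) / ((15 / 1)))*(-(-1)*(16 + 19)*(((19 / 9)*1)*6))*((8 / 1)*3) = 1064 / 3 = 354.67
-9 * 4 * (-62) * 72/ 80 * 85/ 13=170748/ 13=13134.46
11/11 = 1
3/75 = 1/25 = 0.04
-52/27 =-1.93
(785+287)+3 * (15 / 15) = 1075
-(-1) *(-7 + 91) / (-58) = -42 / 29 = -1.45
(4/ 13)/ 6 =2/ 39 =0.05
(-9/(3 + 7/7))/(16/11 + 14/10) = -495/628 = -0.79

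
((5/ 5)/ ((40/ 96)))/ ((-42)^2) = 1/ 735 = 0.00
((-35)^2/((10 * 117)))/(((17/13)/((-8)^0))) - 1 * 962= -294127/306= -961.20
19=19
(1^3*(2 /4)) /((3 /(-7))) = -7 /6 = -1.17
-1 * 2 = -2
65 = 65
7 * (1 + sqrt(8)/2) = 7 + 7 * sqrt(2) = 16.90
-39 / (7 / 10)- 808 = -6046 / 7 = -863.71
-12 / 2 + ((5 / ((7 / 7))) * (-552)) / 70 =-45.43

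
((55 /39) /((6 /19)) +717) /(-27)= -168823 /6318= -26.72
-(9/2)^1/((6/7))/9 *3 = -7/4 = -1.75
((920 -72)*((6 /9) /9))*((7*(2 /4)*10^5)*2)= 1187200000 /27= 43970370.37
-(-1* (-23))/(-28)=0.82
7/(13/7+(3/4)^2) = 784/271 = 2.89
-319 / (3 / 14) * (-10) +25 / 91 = 14886.94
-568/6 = -284/3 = -94.67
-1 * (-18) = 18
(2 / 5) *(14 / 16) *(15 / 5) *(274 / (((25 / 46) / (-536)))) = -35467656 / 125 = -283741.25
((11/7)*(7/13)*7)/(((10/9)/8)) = 2772/65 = 42.65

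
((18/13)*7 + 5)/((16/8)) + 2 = 243/26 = 9.35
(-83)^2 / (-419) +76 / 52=-81596 / 5447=-14.98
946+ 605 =1551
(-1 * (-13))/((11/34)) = 442/11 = 40.18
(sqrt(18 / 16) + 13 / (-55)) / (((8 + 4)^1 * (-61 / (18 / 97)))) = 39 / 650870-9 * sqrt(2) / 47336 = -0.00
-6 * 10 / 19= -60 / 19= -3.16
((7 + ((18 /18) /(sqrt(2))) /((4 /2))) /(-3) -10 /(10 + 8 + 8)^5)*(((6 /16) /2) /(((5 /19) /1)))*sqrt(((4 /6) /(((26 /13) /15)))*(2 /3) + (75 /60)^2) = -790111789*sqrt(705) /5703060480 -19*sqrt(1410) /3840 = -3.86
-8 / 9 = -0.89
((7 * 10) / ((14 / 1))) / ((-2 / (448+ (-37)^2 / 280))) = -126809 / 112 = -1132.22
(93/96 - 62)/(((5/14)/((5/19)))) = -13671/304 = -44.97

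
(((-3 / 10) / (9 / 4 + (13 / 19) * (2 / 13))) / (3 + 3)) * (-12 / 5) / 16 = 57 / 17900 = 0.00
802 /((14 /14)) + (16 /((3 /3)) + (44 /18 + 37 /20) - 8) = 146573 /180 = 814.29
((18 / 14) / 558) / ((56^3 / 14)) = 1 / 5444096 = 0.00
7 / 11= 0.64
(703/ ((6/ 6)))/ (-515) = -703/ 515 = -1.37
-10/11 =-0.91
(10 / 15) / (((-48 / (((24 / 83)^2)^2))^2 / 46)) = 1465122816 / 2252292232139041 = 0.00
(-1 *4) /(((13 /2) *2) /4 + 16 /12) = -48 /55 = -0.87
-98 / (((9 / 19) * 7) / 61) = -1802.89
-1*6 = -6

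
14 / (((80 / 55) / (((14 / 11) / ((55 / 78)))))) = 1911 / 110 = 17.37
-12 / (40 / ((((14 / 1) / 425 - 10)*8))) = 50832 / 2125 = 23.92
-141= -141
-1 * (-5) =5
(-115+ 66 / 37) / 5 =-4189 / 185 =-22.64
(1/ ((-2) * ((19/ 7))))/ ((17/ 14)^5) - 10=-271655214/ 26977283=-10.07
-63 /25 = -2.52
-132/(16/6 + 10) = -198/19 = -10.42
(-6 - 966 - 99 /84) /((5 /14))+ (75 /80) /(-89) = -2724.91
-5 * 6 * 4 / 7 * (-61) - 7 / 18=131711 / 126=1045.33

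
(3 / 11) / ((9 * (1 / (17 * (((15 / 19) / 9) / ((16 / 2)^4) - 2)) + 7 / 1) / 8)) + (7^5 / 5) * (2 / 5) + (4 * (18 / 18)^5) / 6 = 1860909203516 / 1383306725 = 1345.26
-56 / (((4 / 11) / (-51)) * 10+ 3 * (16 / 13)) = -51051 / 3301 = -15.47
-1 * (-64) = 64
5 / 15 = 1 / 3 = 0.33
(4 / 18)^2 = 4 / 81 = 0.05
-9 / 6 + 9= 15 / 2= 7.50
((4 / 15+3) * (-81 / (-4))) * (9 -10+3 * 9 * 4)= 141561 / 20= 7078.05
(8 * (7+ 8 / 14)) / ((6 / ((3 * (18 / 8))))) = 68.14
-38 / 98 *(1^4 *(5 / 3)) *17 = -10.99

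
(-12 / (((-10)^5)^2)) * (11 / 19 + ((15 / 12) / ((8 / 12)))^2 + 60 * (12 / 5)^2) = -6378429 / 15200000000000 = -0.00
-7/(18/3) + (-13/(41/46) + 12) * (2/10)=-2071/1230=-1.68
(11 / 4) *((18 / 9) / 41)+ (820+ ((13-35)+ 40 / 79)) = 5173593 / 6478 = 798.64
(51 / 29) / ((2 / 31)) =1581 / 58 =27.26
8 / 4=2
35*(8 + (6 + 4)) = 630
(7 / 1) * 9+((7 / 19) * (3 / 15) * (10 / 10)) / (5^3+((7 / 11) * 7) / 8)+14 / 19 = 66902311 / 1049655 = 63.74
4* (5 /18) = 10 /9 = 1.11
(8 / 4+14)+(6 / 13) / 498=16.00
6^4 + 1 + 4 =1301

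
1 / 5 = 0.20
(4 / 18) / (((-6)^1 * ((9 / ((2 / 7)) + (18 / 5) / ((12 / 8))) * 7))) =-10 / 64071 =-0.00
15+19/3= 64/3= 21.33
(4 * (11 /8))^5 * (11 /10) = 1771561 /320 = 5536.13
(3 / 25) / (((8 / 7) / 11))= 231 / 200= 1.16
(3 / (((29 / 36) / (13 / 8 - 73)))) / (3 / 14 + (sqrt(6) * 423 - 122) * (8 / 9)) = -46014934896 * sqrt(6) / 385147390123 - 13245222627 / 385147390123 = -0.33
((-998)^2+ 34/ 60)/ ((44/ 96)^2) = 4741311.00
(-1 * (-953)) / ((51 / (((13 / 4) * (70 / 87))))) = 433615 / 8874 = 48.86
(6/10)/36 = 1/60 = 0.02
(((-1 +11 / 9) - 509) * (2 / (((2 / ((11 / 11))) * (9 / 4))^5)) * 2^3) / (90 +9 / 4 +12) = -0.04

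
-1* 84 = -84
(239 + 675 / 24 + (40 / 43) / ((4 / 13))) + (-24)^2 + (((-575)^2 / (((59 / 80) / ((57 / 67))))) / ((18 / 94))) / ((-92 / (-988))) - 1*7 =87261310901953 / 4079496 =21390218.52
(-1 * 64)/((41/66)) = -4224/41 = -103.02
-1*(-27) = 27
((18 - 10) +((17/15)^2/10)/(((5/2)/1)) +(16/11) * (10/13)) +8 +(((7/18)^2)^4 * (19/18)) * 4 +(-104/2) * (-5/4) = 364195804494220301/4432090394160000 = 82.17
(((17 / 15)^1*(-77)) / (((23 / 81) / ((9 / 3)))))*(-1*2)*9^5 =108885329.06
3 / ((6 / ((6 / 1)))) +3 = 6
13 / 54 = 0.24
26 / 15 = 1.73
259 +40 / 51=13249 / 51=259.78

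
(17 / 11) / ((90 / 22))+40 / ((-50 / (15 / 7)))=-421 / 315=-1.34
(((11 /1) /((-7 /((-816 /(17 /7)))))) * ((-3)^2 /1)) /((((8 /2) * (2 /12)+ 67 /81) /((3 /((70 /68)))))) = 3569184 /385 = 9270.61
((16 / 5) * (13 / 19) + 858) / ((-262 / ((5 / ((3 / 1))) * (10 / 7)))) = -58370 / 7467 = -7.82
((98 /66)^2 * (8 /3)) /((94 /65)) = 624260 /153549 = 4.07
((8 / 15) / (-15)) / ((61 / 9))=-8 / 1525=-0.01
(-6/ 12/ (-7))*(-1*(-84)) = 6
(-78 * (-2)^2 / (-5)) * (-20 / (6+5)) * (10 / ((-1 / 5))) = 62400 / 11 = 5672.73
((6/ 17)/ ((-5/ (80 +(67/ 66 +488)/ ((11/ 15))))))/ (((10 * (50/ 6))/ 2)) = -325323/ 257125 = -1.27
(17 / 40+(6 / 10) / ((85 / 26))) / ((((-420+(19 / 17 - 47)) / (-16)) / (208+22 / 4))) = 883463 / 198000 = 4.46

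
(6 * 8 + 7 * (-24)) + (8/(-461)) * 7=-55376/461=-120.12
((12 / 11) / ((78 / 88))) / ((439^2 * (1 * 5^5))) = 16 / 7829290625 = 0.00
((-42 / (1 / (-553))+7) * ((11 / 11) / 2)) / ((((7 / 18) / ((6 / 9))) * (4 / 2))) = 9957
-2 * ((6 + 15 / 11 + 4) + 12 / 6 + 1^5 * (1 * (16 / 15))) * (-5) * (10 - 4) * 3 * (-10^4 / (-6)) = 4329090.91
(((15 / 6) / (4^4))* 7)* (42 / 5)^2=3087 / 640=4.82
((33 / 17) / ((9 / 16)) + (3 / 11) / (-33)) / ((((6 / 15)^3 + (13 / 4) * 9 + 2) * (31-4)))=10622500 / 2608722369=0.00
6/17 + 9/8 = 201/136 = 1.48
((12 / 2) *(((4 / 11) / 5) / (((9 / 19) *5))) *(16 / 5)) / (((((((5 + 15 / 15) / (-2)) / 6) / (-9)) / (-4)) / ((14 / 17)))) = -817152 / 23375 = -34.96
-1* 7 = -7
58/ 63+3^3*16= 27274/ 63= 432.92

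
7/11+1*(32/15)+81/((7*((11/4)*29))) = 97631/33495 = 2.91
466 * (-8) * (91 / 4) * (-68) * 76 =438308416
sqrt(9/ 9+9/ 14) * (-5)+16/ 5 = 16/ 5 - 5 * sqrt(322)/ 14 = -3.21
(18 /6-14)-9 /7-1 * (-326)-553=-1675 /7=-239.29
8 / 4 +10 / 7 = 24 / 7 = 3.43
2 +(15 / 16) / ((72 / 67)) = 1103 / 384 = 2.87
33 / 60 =11 / 20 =0.55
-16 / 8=-2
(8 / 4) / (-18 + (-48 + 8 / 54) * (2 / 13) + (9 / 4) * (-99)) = -2808 / 348349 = -0.01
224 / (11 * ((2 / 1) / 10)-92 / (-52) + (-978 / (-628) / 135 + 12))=41146560 / 2935507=14.02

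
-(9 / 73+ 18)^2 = -1750329 / 5329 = -328.45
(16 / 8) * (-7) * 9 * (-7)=882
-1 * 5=-5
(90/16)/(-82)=-45/656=-0.07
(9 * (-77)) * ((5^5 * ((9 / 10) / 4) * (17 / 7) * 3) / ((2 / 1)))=-28400625 / 16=-1775039.06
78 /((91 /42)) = 36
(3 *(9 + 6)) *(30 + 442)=21240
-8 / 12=-2 / 3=-0.67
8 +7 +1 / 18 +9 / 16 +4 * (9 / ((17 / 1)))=17.74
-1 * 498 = -498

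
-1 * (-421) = 421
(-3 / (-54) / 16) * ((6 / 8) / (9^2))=1 / 31104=0.00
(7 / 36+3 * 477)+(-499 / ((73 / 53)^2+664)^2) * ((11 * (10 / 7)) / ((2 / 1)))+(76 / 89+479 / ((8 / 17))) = 76898739306178862543 / 31388335473320280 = 2449.91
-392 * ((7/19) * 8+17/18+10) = -931196/171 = -5445.59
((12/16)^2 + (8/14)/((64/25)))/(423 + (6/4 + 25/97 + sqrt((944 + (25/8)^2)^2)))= 0.00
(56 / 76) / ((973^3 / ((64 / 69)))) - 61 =-10523810215273 / 172521478941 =-61.00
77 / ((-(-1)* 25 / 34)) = 2618 / 25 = 104.72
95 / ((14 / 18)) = 122.14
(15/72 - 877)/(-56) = 21043/1344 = 15.66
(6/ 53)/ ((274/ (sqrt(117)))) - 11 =-11+9*sqrt(13)/ 7261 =-11.00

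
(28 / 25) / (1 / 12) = 13.44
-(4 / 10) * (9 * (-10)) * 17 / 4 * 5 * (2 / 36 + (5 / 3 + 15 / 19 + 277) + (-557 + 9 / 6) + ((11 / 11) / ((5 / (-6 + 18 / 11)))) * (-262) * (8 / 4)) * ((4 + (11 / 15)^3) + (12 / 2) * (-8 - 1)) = -4853556166606 / 705375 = -6880816.82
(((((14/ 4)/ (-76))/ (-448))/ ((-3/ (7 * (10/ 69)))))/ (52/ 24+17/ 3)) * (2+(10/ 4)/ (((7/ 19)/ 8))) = -985/ 3943488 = -0.00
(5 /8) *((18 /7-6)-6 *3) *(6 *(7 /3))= -187.50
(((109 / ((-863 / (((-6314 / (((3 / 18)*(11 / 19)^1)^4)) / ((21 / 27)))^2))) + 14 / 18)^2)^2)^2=2911818719783307964026297512005745813713045143010370915951495324803802266821254815754818594167972425812001921479154813775267242798061542088677801219656399560090130512992557325105910641528027274806615041 / 1284917750828473698907069892021171575937802742532125340034470139103824656677665921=2266151835715446199109690000000000000000000000000000000000000000000000000000000000000000000000000000000000000000000000000.00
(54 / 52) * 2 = 27 / 13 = 2.08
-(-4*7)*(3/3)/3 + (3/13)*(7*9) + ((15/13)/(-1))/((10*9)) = 1861/78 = 23.86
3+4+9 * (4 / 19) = 169 / 19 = 8.89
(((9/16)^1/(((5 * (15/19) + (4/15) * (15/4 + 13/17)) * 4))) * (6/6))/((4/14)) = 305235/3194624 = 0.10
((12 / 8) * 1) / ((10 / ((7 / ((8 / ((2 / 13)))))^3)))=1029 / 2812160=0.00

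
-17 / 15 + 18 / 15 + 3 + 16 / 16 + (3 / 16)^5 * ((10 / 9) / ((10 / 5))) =63965161 / 15728640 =4.07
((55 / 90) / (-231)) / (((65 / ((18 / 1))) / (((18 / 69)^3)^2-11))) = 1628348123 / 202068988485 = 0.01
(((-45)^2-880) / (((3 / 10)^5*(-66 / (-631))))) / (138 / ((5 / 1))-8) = 90311875000 / 392931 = 229841.56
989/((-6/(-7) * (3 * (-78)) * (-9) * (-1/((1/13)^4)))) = -6923/360896796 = -0.00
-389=-389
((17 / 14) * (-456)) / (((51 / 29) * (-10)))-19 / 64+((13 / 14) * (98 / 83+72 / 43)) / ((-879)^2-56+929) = 31.19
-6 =-6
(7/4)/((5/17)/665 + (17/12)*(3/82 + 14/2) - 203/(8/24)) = -3893442/1332738683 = -0.00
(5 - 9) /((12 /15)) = -5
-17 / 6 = -2.83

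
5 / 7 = 0.71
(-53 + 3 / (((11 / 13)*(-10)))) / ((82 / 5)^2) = -29345 / 147928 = -0.20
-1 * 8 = -8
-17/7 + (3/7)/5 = -82/35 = -2.34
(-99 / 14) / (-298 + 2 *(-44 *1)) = 99 / 5404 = 0.02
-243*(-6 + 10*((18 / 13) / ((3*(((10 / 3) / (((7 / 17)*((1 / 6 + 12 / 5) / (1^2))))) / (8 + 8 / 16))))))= -203391 / 130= -1564.55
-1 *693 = -693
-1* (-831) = 831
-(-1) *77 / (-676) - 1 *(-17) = 11415 / 676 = 16.89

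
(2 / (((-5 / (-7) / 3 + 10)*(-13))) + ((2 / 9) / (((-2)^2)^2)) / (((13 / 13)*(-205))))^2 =15510958849 / 68076360705600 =0.00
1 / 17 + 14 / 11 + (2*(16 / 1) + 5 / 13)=81964 / 2431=33.72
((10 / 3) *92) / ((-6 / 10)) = -4600 / 9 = -511.11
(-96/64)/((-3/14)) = 7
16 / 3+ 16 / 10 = 104 / 15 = 6.93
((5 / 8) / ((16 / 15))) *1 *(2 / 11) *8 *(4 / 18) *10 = 125 / 66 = 1.89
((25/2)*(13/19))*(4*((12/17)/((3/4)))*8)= 83200/323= 257.59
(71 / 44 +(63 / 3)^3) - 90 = 9172.61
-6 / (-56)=3 / 28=0.11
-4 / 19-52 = -992 / 19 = -52.21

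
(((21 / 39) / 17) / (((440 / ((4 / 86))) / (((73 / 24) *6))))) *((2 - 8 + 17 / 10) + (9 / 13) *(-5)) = -515599 / 1087143200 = -0.00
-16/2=-8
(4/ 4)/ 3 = 1/ 3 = 0.33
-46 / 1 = -46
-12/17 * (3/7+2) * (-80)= 960/7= 137.14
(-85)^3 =-614125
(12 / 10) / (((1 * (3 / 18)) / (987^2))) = 35070084 / 5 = 7014016.80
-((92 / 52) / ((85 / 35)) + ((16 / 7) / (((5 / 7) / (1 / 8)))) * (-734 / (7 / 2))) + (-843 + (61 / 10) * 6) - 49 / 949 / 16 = -6534151699 / 9034480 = -723.25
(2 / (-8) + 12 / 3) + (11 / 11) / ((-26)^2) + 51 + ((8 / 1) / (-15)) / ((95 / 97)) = 13054381 / 240825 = 54.21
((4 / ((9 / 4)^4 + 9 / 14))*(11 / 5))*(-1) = -78848 / 235395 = -0.33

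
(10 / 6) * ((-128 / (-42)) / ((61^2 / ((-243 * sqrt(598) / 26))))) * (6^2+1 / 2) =-157680 * sqrt(598) / 338611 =-11.39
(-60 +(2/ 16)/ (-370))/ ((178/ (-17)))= 5.73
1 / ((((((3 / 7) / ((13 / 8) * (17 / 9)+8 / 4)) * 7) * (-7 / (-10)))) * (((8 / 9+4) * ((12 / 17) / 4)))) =2.80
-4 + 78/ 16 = 7/ 8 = 0.88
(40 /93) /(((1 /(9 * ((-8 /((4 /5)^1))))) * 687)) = -400 /7099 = -0.06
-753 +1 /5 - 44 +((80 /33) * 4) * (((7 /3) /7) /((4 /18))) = -43024 /55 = -782.25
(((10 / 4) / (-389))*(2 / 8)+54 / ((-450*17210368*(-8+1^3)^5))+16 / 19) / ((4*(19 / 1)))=44922151838591773 / 4061974194362470400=0.01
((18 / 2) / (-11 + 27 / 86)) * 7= -5418 / 919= -5.90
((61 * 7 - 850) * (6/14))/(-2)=1269/14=90.64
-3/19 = -0.16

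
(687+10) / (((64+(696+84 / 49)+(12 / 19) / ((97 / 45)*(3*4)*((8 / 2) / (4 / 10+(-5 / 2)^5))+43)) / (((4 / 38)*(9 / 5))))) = 17192956851 / 99167549756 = 0.17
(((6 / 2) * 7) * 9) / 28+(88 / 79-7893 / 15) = -818971 / 1580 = -518.34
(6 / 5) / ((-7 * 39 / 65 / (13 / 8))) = -13 / 28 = -0.46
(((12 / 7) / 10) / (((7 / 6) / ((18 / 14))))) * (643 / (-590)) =-104166 / 505925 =-0.21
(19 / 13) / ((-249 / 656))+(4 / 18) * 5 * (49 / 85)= -529922 / 165087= -3.21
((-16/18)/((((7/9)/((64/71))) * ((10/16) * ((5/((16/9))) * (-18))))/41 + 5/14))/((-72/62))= -72884224/29397735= -2.48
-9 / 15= -3 / 5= -0.60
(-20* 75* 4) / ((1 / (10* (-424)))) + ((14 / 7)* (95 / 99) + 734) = 2518632856 / 99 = 25440735.92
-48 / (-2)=24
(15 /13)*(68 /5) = 204 /13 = 15.69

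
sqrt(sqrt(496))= 2 *31^(1/ 4)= 4.72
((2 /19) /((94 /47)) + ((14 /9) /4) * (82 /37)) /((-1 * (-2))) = 2893 /6327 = 0.46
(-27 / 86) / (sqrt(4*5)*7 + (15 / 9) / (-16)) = -435456*sqrt(5) / 97089485-648 / 19417897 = -0.01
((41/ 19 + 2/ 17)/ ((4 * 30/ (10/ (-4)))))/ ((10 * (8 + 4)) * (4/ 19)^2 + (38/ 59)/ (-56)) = -0.01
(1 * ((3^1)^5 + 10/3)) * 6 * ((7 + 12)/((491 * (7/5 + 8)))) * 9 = 1263690/23077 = 54.76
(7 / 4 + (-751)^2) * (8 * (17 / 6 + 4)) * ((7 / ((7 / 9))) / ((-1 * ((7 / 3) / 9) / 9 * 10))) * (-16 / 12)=44953275186 / 35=1284379291.03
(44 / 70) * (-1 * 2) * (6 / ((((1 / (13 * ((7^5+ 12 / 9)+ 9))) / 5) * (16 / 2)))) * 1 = -7214636 / 7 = -1030662.29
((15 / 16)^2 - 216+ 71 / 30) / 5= -816977 / 19200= -42.55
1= 1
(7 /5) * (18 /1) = 126 /5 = 25.20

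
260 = 260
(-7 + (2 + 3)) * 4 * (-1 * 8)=64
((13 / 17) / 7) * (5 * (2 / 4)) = 65 / 238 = 0.27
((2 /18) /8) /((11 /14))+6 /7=2425 /2772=0.87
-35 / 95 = -7 / 19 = -0.37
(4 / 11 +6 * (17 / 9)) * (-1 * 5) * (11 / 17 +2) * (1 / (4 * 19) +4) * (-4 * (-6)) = -52978500 / 3553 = -14910.92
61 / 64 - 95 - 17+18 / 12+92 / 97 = -674179 / 6208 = -108.60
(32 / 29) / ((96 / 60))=20 / 29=0.69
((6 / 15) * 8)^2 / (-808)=-32 / 2525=-0.01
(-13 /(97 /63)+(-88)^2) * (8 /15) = 6002792 /1455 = 4125.63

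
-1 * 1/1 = -1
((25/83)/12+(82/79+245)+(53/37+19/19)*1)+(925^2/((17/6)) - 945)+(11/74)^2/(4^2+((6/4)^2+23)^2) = 5769376483831827199/19148991538524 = 301288.79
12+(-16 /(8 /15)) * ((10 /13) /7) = 792 /91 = 8.70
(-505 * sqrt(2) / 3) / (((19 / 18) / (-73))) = 221190 * sqrt(2) / 19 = 16463.68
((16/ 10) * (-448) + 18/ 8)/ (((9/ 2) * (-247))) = 14291/ 22230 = 0.64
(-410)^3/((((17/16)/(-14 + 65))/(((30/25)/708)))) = -330820800/59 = -5607132.20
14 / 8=7 / 4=1.75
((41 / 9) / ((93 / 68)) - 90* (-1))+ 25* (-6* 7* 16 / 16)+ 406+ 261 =-242453 / 837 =-289.67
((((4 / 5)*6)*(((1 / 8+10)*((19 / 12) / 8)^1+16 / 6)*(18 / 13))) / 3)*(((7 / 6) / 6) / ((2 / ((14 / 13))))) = 175763 / 162240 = 1.08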